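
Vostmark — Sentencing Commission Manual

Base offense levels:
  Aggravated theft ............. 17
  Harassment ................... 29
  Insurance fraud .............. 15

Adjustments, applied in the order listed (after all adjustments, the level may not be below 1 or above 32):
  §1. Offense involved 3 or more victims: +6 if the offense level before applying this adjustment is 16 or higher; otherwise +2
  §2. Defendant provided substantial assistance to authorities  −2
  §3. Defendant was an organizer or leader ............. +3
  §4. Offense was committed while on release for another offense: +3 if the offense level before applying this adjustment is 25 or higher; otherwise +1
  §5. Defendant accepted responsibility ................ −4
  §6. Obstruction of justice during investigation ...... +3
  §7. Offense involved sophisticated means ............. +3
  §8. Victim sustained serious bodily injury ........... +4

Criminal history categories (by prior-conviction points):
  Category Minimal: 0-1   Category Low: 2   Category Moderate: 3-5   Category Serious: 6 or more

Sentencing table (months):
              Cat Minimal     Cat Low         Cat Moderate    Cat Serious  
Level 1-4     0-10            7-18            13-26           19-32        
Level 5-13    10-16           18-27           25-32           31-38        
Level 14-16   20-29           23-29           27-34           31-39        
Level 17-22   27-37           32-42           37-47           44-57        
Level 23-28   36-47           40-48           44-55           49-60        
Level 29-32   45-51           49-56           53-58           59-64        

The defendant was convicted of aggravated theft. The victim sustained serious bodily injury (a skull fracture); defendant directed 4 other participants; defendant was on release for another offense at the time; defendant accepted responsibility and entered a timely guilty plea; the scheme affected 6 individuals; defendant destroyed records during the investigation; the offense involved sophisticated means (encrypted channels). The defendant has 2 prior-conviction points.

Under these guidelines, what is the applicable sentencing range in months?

49-56 months

Base offense level for aggravated theft: 17.
§1 applies (level before this adjustment is 17 ≥ 16, so +6): 17 + 6 = 23.
§3 applies: 23 + 3 = 26.
§4 applies (level before this adjustment is 26 ≥ 25, so +3): 26 + 3 = 29.
§5 applies: 29 − 4 = 25.
§6 applies: 25 + 3 = 28.
§7 applies: 28 + 3 = 31.
§8 applies: 31 + 4 = 35.
Level 35 exceeds the maximum of 32; capped at 32.
Final offense level: 32.
Criminal history: 2 prior points → Category Low (2).
Level 32 falls in the 29-32 band.
Grid: Level 29-32 × Category Low = 49-56 months.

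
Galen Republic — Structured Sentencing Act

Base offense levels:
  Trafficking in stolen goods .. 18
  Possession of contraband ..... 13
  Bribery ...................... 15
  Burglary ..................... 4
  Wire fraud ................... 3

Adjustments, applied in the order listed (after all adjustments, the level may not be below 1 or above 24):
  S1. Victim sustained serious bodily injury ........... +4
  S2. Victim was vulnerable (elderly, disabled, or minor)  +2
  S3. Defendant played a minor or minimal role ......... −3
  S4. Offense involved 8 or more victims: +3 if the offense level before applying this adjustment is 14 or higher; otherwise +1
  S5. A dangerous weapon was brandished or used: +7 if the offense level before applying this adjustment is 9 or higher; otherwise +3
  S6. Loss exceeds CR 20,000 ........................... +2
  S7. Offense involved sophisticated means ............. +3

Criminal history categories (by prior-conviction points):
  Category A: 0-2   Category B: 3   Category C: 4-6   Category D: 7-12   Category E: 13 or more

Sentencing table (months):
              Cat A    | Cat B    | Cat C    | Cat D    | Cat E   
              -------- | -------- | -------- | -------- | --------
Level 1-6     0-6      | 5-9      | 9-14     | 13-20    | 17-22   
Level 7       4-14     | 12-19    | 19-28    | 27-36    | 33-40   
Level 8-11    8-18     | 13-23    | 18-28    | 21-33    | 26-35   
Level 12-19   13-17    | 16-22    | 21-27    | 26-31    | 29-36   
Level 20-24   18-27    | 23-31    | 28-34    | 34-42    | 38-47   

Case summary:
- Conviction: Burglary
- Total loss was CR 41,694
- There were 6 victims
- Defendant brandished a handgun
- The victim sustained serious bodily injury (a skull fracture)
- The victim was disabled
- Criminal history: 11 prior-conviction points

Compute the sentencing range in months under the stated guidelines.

Base offense level for burglary: 4.
S1 applies: 4 + 4 = 8.
S2 applies: 8 + 2 = 10.
S5 applies (level before this adjustment is 10 ≥ 9, so +7): 10 + 7 = 17.
S6 applies: 17 + 2 = 19.
Final offense level: 19.
Criminal history: 11 prior points → Category D (7-12).
Level 19 falls in the 12-19 band.
Grid: Level 12-19 × Category D = 26-31 months.

26-31 months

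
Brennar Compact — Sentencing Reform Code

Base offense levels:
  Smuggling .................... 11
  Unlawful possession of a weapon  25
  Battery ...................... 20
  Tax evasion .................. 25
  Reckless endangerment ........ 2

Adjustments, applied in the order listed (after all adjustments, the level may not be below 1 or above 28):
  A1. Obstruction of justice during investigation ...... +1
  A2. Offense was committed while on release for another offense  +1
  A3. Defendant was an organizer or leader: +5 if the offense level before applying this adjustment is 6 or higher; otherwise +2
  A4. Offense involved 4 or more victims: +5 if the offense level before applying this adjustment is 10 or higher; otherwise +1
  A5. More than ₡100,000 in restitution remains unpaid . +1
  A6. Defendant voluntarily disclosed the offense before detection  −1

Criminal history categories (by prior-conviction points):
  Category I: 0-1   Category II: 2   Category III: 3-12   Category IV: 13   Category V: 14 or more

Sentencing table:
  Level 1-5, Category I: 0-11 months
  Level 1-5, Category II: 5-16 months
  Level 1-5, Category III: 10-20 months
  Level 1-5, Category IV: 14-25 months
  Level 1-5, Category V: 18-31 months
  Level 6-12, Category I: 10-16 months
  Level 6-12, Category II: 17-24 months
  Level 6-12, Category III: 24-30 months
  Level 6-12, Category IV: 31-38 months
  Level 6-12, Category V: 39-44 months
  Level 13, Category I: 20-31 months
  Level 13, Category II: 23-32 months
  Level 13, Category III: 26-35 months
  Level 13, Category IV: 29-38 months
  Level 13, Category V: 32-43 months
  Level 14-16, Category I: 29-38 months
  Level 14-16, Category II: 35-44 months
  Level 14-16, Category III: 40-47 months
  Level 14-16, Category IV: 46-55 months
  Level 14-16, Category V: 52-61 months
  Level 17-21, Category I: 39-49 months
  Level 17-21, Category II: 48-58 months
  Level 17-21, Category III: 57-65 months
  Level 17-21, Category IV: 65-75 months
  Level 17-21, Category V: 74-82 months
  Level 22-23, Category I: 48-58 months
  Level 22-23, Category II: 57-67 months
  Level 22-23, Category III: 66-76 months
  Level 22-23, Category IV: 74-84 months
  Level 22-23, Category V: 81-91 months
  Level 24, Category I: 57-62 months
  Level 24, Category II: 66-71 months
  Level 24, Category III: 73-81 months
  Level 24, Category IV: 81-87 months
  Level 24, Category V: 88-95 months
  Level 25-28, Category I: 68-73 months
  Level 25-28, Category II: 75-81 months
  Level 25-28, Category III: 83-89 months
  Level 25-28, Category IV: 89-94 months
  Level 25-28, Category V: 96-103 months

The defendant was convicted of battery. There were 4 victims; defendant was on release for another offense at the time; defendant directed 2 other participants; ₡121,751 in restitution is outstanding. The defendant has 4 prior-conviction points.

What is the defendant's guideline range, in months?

Base offense level for battery: 20.
A1 does not apply.
A2 applies: 20 + 1 = 21.
A3 applies (level before this adjustment is 21 ≥ 6, so +5): 21 + 5 = 26.
A4 applies (level before this adjustment is 26 ≥ 10, so +5): 26 + 5 = 31.
A5 applies: 31 + 1 = 32.
Level 32 exceeds the maximum of 28; capped at 28.
Final offense level: 28.
Criminal history: 4 prior points → Category III (3-12).
Level 28 falls in the 25-28 band.
Grid: Level 25-28 × Category III = 83-89 months.

83-89 months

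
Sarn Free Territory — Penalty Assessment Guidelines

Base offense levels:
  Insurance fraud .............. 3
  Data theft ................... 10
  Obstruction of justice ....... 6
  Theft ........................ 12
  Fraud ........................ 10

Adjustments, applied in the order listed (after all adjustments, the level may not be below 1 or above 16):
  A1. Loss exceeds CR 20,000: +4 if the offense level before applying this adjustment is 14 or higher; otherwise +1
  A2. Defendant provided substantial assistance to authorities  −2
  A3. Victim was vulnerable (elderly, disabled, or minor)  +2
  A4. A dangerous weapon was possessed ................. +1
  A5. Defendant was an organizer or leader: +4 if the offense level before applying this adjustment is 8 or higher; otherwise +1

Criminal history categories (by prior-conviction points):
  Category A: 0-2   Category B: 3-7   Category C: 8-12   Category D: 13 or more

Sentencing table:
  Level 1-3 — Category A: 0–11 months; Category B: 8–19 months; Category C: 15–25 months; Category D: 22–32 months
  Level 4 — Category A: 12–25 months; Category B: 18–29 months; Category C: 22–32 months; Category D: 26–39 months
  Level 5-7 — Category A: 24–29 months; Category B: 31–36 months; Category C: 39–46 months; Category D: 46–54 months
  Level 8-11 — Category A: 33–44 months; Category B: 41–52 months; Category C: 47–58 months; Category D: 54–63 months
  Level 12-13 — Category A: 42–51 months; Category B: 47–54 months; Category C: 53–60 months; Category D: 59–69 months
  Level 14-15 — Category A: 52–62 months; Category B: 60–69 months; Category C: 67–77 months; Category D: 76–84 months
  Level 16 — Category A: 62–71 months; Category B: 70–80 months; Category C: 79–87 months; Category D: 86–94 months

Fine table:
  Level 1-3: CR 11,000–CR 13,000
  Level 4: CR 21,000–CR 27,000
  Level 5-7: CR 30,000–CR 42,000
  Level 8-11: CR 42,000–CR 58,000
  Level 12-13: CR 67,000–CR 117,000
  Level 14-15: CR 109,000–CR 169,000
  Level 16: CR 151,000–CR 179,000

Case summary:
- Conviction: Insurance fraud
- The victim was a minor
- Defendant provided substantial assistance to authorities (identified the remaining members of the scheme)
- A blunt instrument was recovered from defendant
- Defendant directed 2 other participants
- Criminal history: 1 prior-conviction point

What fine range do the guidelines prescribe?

CR 30,000–CR 42,000

Base offense level for insurance fraud: 3.
A2 applies: 3 − 2 = 1.
A3 applies: 1 + 2 = 3.
A4 applies: 3 + 1 = 4.
A5 applies (level before this adjustment is 4 < 8, so +1): 4 + 1 = 5.
Final offense level: 5.
Level 5 falls in the 5-7 band.
Fine table: Level 5-7 → CR 30,000–CR 42,000.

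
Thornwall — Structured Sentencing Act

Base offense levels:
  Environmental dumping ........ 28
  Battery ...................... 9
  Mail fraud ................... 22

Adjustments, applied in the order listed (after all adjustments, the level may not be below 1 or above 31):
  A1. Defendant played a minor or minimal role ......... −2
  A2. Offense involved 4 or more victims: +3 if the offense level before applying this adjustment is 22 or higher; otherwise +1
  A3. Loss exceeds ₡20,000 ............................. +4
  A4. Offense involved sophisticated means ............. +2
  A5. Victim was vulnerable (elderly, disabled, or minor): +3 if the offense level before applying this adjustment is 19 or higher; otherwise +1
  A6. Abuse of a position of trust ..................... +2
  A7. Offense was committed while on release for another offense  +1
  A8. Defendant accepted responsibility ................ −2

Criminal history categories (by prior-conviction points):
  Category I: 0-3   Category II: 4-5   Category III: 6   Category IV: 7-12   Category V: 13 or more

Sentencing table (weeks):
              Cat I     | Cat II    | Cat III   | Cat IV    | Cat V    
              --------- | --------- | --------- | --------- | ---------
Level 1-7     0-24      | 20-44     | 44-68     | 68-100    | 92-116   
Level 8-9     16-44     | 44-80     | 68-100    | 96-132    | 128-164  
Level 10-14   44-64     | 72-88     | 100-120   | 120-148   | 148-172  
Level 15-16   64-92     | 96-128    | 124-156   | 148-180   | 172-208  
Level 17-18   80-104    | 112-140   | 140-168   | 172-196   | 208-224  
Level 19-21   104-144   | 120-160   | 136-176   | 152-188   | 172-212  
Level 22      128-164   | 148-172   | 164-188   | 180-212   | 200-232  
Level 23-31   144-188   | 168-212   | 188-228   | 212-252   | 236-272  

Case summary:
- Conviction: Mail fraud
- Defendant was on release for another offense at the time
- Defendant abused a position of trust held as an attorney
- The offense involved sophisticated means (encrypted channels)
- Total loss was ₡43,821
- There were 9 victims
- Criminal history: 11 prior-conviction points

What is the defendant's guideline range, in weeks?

212-252 weeks

Base offense level for mail fraud: 22.
A2 applies (level before this adjustment is 22 ≥ 22, so +3): 22 + 3 = 25.
A3 applies: 25 + 4 = 29.
A4 applies: 29 + 2 = 31.
A6 applies: 31 + 2 = 33.
A7 applies: 33 + 1 = 34.
Level 34 exceeds the maximum of 31; capped at 31.
Final offense level: 31.
Criminal history: 11 prior points → Category IV (7-12).
Level 31 falls in the 23-31 band.
Grid: Level 23-31 × Category IV = 212-252 weeks.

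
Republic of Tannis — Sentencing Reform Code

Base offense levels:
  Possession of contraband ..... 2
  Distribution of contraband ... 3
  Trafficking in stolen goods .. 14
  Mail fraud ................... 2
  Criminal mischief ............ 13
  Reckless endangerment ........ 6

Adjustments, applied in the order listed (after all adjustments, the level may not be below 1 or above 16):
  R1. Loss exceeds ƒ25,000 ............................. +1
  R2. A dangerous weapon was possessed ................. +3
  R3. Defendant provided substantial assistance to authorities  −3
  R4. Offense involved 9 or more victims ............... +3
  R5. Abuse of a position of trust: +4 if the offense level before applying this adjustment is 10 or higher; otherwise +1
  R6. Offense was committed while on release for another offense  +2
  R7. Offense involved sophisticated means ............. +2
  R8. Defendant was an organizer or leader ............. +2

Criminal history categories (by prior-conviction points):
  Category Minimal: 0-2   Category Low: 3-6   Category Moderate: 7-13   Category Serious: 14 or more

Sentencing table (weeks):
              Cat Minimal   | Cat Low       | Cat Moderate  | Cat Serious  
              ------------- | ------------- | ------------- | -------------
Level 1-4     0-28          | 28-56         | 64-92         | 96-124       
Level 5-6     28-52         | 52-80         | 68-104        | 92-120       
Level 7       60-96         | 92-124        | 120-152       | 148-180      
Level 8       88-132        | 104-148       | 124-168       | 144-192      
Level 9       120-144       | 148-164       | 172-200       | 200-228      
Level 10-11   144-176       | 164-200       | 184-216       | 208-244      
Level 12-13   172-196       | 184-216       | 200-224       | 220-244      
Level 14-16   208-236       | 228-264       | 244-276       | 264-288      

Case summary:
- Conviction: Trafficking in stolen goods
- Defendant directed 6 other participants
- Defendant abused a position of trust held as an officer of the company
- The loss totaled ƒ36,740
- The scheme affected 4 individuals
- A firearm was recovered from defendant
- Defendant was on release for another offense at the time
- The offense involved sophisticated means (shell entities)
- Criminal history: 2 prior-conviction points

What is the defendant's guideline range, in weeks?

Base offense level for trafficking in stolen goods: 14.
R1 applies: 14 + 1 = 15.
R2 applies: 15 + 3 = 18.
R4 does not apply.
R5 applies (level before this adjustment is 18 ≥ 10, so +4): 18 + 4 = 22.
R6 applies: 22 + 2 = 24.
R7 applies: 24 + 2 = 26.
R8 applies: 26 + 2 = 28.
Level 28 exceeds the maximum of 16; capped at 16.
Final offense level: 16.
Criminal history: 2 prior points → Category Minimal (0-2).
Level 16 falls in the 14-16 band.
Grid: Level 14-16 × Category Minimal = 208-236 weeks.

208-236 weeks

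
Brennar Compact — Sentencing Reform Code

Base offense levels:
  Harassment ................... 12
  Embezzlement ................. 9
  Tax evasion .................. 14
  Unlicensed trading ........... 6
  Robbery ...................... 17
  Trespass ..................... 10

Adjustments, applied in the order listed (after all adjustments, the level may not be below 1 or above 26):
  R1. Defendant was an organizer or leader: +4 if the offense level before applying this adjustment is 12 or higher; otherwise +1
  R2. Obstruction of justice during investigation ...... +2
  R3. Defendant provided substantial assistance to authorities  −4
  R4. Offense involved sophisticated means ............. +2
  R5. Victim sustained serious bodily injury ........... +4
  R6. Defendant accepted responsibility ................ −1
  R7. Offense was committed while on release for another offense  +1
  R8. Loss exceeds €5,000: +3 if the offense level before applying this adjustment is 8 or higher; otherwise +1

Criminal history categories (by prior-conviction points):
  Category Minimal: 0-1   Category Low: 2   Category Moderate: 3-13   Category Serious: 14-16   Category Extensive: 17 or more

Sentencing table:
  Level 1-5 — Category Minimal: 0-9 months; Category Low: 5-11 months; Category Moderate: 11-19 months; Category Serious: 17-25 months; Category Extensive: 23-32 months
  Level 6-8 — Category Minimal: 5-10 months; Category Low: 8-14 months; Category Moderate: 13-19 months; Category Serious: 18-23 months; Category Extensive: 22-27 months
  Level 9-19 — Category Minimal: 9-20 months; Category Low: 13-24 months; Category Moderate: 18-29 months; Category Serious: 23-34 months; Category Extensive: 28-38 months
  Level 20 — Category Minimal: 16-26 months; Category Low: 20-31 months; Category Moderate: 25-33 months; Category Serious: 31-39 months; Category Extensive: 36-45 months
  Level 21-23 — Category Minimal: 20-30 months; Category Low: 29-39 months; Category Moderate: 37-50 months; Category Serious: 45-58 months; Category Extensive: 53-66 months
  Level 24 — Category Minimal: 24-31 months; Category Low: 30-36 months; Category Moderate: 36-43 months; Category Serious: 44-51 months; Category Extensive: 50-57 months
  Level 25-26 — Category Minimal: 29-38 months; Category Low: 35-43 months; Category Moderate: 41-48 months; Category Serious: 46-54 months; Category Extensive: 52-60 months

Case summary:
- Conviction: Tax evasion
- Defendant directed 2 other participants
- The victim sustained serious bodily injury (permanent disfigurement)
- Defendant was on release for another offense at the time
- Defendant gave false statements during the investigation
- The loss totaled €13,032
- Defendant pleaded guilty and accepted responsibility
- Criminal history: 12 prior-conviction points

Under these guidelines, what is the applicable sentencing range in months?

Base offense level for tax evasion: 14.
R1 applies (level before this adjustment is 14 ≥ 12, so +4): 14 + 4 = 18.
R2 applies: 18 + 2 = 20.
R3 does not apply.
R5 applies: 20 + 4 = 24.
R6 applies: 24 − 1 = 23.
R7 applies: 23 + 1 = 24.
R8 applies (level before this adjustment is 24 ≥ 8, so +3): 24 + 3 = 27.
Level 27 exceeds the maximum of 26; capped at 26.
Final offense level: 26.
Criminal history: 12 prior points → Category Moderate (3-13).
Level 26 falls in the 25-26 band.
Grid: Level 25-26 × Category Moderate = 41-48 months.

41-48 months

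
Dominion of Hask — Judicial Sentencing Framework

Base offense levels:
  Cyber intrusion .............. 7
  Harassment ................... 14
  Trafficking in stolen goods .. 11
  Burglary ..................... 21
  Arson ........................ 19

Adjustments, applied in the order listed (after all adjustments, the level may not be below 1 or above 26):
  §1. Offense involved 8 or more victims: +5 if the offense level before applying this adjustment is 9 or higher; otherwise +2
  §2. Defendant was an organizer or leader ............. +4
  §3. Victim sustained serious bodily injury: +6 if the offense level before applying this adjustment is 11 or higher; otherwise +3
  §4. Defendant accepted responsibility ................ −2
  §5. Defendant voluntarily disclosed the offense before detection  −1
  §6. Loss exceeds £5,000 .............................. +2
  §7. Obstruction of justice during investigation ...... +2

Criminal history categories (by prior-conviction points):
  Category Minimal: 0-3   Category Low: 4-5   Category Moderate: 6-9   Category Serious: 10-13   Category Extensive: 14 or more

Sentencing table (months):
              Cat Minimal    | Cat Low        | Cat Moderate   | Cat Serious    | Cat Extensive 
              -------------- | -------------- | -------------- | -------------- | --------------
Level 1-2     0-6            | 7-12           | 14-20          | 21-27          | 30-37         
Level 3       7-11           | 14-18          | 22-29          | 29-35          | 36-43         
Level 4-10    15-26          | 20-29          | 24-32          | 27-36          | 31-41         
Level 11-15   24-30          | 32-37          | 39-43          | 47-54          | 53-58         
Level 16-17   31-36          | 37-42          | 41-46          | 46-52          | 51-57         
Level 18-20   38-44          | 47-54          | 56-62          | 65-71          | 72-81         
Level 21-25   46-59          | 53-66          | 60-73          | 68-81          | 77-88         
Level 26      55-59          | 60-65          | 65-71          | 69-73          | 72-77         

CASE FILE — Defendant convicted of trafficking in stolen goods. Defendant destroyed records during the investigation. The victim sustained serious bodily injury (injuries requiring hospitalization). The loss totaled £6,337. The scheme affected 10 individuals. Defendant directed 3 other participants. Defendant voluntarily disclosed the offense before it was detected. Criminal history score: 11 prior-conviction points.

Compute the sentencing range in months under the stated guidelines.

Base offense level for trafficking in stolen goods: 11.
§1 applies (level before this adjustment is 11 ≥ 9, so +5): 11 + 5 = 16.
§2 applies: 16 + 4 = 20.
§3 applies (level before this adjustment is 20 ≥ 11, so +6): 20 + 6 = 26.
§4 does not apply.
§5 applies: 26 − 1 = 25.
§6 applies: 25 + 2 = 27.
§7 applies: 27 + 2 = 29.
Level 29 exceeds the maximum of 26; capped at 26.
Final offense level: 26.
Criminal history: 11 prior points → Category Serious (10-13).
Level 26 falls in the 26 band.
Grid: Level 26 × Category Serious = 69-73 months.

69-73 months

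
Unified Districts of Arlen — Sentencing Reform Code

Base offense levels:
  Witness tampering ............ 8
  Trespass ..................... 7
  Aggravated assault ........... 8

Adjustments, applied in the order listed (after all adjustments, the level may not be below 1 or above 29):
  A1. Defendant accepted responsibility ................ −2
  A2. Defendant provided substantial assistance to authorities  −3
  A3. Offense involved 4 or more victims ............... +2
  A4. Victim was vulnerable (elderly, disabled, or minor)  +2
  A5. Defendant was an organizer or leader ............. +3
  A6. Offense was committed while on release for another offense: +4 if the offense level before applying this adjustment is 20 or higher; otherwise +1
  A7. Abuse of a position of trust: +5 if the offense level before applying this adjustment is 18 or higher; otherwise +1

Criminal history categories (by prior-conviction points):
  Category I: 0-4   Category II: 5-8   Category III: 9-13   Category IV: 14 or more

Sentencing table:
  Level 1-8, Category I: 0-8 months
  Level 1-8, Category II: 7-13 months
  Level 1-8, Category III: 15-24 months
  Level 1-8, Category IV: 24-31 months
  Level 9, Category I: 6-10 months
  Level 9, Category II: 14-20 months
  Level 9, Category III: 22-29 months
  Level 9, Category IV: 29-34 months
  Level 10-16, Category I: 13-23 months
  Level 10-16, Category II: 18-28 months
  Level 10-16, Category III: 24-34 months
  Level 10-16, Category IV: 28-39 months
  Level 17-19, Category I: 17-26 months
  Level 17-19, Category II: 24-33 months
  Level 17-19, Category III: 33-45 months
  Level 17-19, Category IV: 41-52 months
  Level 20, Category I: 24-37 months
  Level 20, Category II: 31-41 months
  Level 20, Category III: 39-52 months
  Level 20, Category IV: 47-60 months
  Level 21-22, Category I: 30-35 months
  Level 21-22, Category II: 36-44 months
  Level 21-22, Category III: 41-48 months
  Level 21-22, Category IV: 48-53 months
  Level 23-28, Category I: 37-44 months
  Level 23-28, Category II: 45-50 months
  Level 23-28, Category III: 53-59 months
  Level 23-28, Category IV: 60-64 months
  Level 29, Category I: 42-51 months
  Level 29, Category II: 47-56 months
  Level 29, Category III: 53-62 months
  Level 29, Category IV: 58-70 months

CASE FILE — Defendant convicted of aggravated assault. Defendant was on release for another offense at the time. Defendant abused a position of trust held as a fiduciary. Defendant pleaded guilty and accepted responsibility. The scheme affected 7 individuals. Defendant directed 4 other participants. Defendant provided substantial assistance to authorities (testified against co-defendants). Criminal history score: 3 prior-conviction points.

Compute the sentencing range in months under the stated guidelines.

Base offense level for aggravated assault: 8.
A1 applies: 8 − 2 = 6.
A2 applies: 6 − 3 = 3.
A3 applies: 3 + 2 = 5.
A5 applies: 5 + 3 = 8.
A6 applies (level before this adjustment is 8 < 20, so +1): 8 + 1 = 9.
A7 applies (level before this adjustment is 9 < 18, so +1): 9 + 1 = 10.
Final offense level: 10.
Criminal history: 3 prior points → Category I (0-4).
Level 10 falls in the 10-16 band.
Grid: Level 10-16 × Category I = 13-23 months.

13-23 months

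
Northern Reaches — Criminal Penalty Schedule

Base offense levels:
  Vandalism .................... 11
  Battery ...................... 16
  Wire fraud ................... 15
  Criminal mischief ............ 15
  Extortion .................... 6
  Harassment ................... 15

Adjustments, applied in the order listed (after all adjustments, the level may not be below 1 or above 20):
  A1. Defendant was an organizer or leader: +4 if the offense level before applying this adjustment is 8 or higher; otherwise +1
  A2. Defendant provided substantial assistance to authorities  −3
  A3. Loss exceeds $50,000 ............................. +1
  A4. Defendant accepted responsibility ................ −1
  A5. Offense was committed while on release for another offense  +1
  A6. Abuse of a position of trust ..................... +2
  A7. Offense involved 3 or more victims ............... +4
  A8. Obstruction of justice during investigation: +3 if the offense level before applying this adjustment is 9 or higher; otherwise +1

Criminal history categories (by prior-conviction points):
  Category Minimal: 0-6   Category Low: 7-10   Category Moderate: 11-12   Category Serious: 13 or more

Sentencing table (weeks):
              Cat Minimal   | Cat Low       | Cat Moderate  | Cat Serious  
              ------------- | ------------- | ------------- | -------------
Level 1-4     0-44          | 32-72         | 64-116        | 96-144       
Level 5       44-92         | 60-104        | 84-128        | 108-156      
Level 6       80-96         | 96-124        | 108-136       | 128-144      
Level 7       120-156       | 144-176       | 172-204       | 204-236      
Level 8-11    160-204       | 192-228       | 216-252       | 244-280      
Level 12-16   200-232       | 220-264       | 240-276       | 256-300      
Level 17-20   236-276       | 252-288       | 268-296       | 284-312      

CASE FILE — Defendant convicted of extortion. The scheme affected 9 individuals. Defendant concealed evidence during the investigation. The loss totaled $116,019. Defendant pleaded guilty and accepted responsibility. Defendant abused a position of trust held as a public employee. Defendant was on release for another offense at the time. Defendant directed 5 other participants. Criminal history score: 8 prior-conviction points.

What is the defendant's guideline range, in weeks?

Base offense level for extortion: 6.
A1 applies (level before this adjustment is 6 < 8, so +1): 6 + 1 = 7.
A3 applies: 7 + 1 = 8.
A4 applies: 8 − 1 = 7.
A5 applies: 7 + 1 = 8.
A6 applies: 8 + 2 = 10.
A7 applies: 10 + 4 = 14.
A8 applies (level before this adjustment is 14 ≥ 9, so +3): 14 + 3 = 17.
Final offense level: 17.
Criminal history: 8 prior points → Category Low (7-10).
Level 17 falls in the 17-20 band.
Grid: Level 17-20 × Category Low = 252-288 weeks.

252-288 weeks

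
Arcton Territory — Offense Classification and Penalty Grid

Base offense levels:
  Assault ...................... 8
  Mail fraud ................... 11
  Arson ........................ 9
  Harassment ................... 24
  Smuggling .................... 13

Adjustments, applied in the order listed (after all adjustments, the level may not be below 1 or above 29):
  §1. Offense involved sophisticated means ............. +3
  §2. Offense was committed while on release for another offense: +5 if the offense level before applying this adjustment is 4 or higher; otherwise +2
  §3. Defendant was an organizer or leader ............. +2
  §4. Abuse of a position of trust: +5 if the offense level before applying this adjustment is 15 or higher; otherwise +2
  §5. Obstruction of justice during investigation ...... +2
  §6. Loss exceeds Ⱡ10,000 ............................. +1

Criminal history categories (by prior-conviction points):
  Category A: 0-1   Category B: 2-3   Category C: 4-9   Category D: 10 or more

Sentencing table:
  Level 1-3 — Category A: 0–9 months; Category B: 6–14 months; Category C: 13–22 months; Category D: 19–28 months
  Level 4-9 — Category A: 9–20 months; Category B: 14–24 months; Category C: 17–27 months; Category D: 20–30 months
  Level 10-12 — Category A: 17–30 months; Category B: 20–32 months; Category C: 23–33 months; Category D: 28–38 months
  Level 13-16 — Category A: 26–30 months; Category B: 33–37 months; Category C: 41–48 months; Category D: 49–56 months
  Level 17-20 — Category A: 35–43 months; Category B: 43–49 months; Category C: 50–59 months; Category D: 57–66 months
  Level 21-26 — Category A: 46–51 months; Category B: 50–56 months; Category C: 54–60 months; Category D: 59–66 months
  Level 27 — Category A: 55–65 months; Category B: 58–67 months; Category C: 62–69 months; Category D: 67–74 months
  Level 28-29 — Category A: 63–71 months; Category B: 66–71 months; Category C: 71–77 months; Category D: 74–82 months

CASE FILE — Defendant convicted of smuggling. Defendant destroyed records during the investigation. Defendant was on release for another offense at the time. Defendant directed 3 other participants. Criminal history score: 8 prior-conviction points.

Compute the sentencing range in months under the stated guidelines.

Base offense level for smuggling: 13.
§2 applies (level before this adjustment is 13 ≥ 4, so +5): 13 + 5 = 18.
§3 applies: 18 + 2 = 20.
§5 applies: 20 + 2 = 22.
§6 does not apply.
Final offense level: 22.
Criminal history: 8 prior points → Category C (4-9).
Level 22 falls in the 21-26 band.
Grid: Level 21-26 × Category C = 54-60 months.

54-60 months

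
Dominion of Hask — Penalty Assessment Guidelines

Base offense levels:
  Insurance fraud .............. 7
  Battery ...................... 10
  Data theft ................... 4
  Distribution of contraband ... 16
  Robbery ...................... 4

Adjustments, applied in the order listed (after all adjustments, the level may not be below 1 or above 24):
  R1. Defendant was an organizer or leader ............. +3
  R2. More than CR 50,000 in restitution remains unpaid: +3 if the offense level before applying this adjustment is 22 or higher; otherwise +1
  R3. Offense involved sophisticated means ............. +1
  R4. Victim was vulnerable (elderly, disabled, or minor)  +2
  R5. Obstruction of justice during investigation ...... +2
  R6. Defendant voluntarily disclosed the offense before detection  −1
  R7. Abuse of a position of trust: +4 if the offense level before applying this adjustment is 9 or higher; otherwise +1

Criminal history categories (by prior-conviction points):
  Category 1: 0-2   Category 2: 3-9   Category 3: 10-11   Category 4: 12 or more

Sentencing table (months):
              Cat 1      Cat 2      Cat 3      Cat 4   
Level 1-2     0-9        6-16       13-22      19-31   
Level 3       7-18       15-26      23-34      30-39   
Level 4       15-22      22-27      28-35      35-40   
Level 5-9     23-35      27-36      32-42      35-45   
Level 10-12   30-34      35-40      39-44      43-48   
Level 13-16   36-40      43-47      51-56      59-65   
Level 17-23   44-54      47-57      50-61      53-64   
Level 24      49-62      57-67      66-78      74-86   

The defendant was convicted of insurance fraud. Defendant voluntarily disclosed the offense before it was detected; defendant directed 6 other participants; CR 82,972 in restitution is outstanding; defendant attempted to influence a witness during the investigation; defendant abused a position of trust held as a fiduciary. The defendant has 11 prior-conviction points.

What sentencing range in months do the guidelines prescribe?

51-56 months

Base offense level for insurance fraud: 7.
R1 applies: 7 + 3 = 10.
R2 applies (level before this adjustment is 10 < 22, so +1): 10 + 1 = 11.
R3 does not apply.
R5 applies: 11 + 2 = 13.
R6 applies: 13 − 1 = 12.
R7 applies (level before this adjustment is 12 ≥ 9, so +4): 12 + 4 = 16.
Final offense level: 16.
Criminal history: 11 prior points → Category 3 (10-11).
Level 16 falls in the 13-16 band.
Grid: Level 13-16 × Category 3 = 51-56 months.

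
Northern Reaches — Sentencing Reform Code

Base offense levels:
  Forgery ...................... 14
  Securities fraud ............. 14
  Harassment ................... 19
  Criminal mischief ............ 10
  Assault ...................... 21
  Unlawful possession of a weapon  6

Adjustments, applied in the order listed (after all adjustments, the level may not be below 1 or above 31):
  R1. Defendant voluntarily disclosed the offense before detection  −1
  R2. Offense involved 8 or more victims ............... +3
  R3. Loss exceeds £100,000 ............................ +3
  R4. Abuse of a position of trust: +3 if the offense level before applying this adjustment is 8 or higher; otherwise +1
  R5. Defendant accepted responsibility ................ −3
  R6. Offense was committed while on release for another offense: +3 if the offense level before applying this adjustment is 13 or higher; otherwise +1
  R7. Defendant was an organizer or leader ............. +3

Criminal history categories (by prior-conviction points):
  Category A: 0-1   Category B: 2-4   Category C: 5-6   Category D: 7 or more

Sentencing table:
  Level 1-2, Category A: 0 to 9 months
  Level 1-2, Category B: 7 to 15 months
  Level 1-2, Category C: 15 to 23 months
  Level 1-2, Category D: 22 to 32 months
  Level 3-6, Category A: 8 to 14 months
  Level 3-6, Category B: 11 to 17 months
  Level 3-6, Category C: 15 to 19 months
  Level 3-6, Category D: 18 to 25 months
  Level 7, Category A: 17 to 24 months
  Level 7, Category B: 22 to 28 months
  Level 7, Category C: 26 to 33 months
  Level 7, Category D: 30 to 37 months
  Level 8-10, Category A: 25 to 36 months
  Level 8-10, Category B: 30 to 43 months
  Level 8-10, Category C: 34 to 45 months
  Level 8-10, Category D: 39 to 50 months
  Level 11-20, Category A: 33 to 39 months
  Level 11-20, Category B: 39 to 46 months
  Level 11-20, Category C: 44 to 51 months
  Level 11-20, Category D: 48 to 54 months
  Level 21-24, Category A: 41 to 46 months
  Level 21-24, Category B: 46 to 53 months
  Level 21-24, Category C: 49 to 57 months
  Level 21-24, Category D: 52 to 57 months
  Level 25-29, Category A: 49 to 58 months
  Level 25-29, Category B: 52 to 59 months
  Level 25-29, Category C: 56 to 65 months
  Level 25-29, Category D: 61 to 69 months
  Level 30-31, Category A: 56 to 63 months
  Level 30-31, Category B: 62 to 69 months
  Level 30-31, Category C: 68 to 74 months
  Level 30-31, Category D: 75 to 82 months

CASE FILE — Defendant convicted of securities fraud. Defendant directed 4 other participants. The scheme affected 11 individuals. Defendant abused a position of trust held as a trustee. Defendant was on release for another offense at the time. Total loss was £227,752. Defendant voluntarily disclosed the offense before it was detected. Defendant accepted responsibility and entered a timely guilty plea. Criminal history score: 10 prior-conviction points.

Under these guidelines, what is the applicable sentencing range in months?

61-69 months

Base offense level for securities fraud: 14.
R1 applies: 14 − 1 = 13.
R2 applies: 13 + 3 = 16.
R3 applies: 16 + 3 = 19.
R4 applies (level before this adjustment is 19 ≥ 8, so +3): 19 + 3 = 22.
R5 applies: 22 − 3 = 19.
R6 applies (level before this adjustment is 19 ≥ 13, so +3): 19 + 3 = 22.
R7 applies: 22 + 3 = 25.
Final offense level: 25.
Criminal history: 10 prior points → Category D (7+).
Level 25 falls in the 25-29 band.
Grid: Level 25-29 × Category D = 61-69 months.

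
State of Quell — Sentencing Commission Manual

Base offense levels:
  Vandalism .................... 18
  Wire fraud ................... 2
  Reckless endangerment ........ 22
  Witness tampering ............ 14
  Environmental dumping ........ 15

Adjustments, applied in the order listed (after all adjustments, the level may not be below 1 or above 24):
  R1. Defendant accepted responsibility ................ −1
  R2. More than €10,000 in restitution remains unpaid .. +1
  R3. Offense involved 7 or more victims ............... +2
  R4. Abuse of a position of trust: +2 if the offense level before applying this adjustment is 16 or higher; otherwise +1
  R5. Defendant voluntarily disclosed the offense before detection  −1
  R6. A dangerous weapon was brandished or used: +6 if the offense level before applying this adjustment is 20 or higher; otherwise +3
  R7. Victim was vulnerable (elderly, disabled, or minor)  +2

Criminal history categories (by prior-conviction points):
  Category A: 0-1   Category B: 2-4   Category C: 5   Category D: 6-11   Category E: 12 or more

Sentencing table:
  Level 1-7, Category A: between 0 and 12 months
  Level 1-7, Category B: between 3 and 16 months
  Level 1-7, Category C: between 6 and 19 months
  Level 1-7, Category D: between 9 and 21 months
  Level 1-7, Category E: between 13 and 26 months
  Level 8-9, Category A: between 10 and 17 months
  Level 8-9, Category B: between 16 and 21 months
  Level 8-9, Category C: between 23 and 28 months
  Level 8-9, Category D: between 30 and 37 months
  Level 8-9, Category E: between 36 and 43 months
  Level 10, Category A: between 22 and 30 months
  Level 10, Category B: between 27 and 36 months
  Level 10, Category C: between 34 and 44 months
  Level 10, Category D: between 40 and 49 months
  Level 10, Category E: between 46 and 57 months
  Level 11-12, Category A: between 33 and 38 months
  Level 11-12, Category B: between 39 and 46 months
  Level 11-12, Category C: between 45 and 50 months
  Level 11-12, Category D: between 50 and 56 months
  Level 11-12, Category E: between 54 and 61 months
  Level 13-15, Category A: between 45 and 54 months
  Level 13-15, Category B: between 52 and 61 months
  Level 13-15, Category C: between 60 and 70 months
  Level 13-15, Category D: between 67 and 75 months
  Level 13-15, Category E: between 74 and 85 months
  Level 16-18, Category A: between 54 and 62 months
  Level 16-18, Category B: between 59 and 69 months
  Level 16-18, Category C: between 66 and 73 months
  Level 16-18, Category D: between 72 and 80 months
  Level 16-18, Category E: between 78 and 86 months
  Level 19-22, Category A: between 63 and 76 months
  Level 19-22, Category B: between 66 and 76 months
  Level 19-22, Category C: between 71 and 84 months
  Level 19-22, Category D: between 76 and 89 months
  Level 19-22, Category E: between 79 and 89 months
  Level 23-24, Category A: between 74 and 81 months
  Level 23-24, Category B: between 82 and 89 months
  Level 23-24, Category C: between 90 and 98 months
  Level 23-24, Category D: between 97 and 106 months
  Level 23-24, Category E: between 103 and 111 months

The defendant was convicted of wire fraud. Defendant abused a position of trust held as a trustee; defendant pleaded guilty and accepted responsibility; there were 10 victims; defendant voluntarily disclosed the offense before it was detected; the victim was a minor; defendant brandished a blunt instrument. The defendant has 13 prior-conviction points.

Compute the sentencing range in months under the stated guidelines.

36-43 months

Base offense level for wire fraud: 2.
R1 applies: 2 − 1 = 1.
R2 does not apply.
R3 applies: 1 + 2 = 3.
R4 applies (level before this adjustment is 3 < 16, so +1): 3 + 1 = 4.
R5 applies: 4 − 1 = 3.
R6 applies (level before this adjustment is 3 < 20, so +3): 3 + 3 = 6.
R7 applies: 6 + 2 = 8.
Final offense level: 8.
Criminal history: 13 prior points → Category E (12+).
Level 8 falls in the 8-9 band.
Grid: Level 8-9 × Category E = 36-43 months.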